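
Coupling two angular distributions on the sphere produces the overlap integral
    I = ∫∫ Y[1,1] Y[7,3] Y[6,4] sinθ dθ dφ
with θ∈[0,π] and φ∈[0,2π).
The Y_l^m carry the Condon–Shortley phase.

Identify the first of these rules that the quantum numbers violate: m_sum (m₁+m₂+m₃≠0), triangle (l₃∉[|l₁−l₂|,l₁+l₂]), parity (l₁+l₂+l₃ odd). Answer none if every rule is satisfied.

m_sum

azimuthal sum: 1 + 3 + 4 = 8  ✗
6 ≤ 6 ≤ 8 (triangle on l)
L = 1 + 7 + 6 = 14 (even)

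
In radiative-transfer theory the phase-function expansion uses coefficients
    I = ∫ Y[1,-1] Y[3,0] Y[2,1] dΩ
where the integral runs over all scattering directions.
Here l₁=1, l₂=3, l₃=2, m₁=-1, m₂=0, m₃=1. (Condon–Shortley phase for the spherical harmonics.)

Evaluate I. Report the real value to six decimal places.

0.143048

m-sum 0 ✓  L=6 even ✓  2≤2≤4 ✓
Π(2lᵢ+1) = 3×7×5 = 105
triangle coeff Δ(1,3,2) = 1/105
Σ_t [1,1]: t=1:−1/4 = -1/4
(3j)²=3/35 [(1 3 2; 0 0 0)], sign=-1
Σ_t [2,2]: t=2:+1/12 = 1/12
(3j)²=1/35 [(1 3 2; -1 0 1)], sign=-1
⇒ 4πI² = 9/35
I = (+1)√(9/35/(4π)) = 0.14304817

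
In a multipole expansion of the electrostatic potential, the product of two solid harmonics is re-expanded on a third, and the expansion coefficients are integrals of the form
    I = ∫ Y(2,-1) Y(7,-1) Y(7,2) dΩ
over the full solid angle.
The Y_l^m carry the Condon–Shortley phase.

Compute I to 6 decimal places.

Rules hold: Σm=0, L=16 even, 5≤7≤9.
N = 5·15·15 = 1125
Δ = 2!·2!·12!/17! = 1/185640
Racah Σ t=0..2: t=0:+1/2419200 t=1:−1/518400 t=2:+1/2419200 = -1/907200
⇒ 3j(2 7 7; 0 0 0)² = 56/3315, sgn +1
Racah Σ t=1..2: t=1:−1/1209600 t=2:+1/1935360 = -1/3225600
⇒ 3j(2 7 7; -1 -1 2)² = 243/61880, sgn +1
4πI² = N·(3j₀)²·(3jₘ)² = 3645/48841
I = +1·√(0.0746299/4π) = 0.07706400

0.077064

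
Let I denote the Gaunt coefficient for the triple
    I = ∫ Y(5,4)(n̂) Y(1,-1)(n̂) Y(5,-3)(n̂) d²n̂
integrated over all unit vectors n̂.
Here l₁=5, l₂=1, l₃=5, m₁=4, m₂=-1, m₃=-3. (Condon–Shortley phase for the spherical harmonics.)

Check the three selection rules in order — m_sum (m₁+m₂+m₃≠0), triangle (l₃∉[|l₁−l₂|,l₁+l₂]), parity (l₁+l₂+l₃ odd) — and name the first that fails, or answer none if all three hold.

Σmᵢ = 0  ✓
l₃∈[|l₁−l₂|,l₁+l₂]=[4,6], have l₃=5  ✓
Σlᵢ = 11 ⇒ odd  ✗

parity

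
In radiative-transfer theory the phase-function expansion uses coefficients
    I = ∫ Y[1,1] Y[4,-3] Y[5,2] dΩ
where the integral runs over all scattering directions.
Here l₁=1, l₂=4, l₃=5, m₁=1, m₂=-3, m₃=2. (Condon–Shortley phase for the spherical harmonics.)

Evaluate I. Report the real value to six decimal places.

Checks pass: Σm=0; 10 even; l₃=5∈[3,5].
(2·1+1)(2·4+1)(2·5+1) = 297
Δ: 0! 2! 8! / 11! → 1/495
sum: t=0:+1/576 = 1/576
3j²(1 4 5; 0 0 0) = Δ·Π!·Σ² = 5/99  (sign -1)
sum: t=0:+1/10080 = 1/10080
3j²(1 4 5; 1 -3 2) = Δ·Π!·Σ² = 1/165  (sign -1)
combine: 4πI² = 297·5/99·1/165 = 1/11
take √, sign +1: I = 0.08505478

0.085055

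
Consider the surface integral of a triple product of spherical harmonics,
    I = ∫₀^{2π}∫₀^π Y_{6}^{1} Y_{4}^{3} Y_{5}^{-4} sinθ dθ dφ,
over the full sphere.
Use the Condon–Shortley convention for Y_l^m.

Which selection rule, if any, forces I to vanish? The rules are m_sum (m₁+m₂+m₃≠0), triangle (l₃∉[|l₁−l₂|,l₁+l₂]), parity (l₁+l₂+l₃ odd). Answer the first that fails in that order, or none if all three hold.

azimuthal sum: 1 + 3 − 4 = 0  ✓
2 ≤ 5 ≤ 10 (triangle on l)  ✓
L = 6 + 4 + 5 = 15 (odd)  ✗

parity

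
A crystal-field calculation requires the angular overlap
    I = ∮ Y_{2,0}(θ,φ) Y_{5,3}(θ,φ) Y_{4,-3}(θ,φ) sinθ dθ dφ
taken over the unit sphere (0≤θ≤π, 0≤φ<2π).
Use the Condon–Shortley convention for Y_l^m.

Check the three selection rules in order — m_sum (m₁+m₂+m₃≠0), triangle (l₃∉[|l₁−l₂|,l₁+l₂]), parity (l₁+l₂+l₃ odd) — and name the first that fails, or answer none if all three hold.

parity

Σmᵢ = 0  ✓
l₃∈[|l₁−l₂|,l₁+l₂]=[3,7], have l₃=4  ✓
Σlᵢ = 11 ⇒ odd  ✗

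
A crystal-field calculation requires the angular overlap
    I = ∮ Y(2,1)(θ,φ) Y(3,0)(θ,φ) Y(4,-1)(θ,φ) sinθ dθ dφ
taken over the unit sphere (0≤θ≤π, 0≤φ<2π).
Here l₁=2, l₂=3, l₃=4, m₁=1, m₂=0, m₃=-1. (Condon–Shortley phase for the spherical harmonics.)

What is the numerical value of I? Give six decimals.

0.000000

L=9 odd ⇒ parity kills the (l;000) factor ⇒ I = 0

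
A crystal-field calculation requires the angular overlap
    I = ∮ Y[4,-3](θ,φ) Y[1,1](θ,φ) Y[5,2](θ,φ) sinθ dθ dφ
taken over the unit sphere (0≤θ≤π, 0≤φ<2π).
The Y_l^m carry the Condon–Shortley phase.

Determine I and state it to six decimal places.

Checks pass: Σm=0; 10 even; l₃=5∈[3,5].
(2·4+1)(2·1+1)(2·5+1) = 297
Δ: 0! 8! 2! / 11! → 1/495
sum: t=0:+1/576 = 1/576
3j²(4 1 5; 0 0 0) = Δ·Π!·Σ² = 5/99  (sign -1)
sum: t=0:+1/10080 = 1/10080
3j²(4 1 5; -3 1 2) = Δ·Π!·Σ² = 1/165  (sign -1)
combine: 4πI² = 297·5/99·1/165 = 1/11
take √, sign +1: I = 0.08505478

0.085055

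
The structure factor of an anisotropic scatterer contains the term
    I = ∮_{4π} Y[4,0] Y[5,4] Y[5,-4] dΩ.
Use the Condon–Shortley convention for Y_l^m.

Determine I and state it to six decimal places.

-0.130198

Rules hold: Σm=0, L=14 even, 1≤5≤9.
N = 9·11·11 = 1089
Δ = 4!·4!·6!/15! = 1/3153150
Racah Σ t=0..4: t=0:+1/69120 t=1:−1/1728 t=2:+1/576 t=3:−1/1728 t=4:+1/69120 = 7/11520
⇒ 3j(4 5 5; 0 0 0)² = 2/143, sgn -1
Racah Σ t=3..4: t=3:−1/25920 t=4:+1/69120 = -1/41472
⇒ 3j(4 5 5; 0 4 -4)² = 2/143, sgn +1
4πI² = N·(3j₀)²·(3jₘ)² = 36/169
I = -1·√(0.213018/4π) = -0.13019760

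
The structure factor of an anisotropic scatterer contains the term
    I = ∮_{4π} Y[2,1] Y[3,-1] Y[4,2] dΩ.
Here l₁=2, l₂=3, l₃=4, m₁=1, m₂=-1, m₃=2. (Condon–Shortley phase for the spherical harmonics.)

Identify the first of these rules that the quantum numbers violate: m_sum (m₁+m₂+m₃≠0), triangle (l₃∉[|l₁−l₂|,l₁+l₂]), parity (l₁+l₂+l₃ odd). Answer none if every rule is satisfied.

m_sum

Σmᵢ = 2  ✗
l₃∈[|l₁−l₂|,l₁+l₂]=[1,5], have l₃=4
Σlᵢ = 9 ⇒ odd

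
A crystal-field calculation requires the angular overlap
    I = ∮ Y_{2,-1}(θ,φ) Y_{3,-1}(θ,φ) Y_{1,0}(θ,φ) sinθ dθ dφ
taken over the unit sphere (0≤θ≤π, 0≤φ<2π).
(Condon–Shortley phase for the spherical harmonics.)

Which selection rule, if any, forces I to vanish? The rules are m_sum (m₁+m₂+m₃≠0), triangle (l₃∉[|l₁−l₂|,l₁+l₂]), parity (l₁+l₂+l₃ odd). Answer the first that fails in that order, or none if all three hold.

Σmᵢ = -2  ✗
l₃∈[|l₁−l₂|,l₁+l₂]=[1,5], have l₃=1
Σlᵢ = 6 ⇒ even

m_sum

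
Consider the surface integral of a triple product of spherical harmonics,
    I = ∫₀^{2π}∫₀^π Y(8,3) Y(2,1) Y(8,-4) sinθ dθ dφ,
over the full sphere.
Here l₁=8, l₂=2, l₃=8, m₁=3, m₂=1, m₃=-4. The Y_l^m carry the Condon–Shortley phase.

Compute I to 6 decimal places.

Rules hold: Σm=0, L=18 even, 6≤8≤10.
N = 17·5·17 = 1445
Δ = 2!·14!·2!/19! = 1/348840
Racah Σ t=0..2: t=0:+1/116121600 t=1:−1/25401600 t=2:+1/116121600 = -1/45158400
⇒ 3j(8 2 8; 0 0 0)² = 24/1615, sgn -1
Racah Σ t=1..2: t=1:−1/174182400 t=2:+1/479001600 = -1/273715200
⇒ 3j(8 2 8; 3 1 -4)² = 49/3876, sgn -1
4πI² = N·(3j₀)²·(3jₘ)² = 98/361
I = +1·√(0.271468/4π) = 0.14697873

0.146979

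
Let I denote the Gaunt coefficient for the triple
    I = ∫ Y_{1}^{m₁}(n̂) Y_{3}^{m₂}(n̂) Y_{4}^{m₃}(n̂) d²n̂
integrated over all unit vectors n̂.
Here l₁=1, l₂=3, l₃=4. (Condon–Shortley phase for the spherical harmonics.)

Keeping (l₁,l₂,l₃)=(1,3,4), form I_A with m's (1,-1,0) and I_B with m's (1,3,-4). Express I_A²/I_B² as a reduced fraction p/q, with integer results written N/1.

Shared (l₁,l₂,l₃)=(1,3,4): N and (l;000)² cancel in I_A²/I_B².
A: Δ = 0!·2!·6!/9! = 1/252; Racah Σ t=0..0: t=0:+1/96 = 1/96; ⇒ 3j(1 3 4; 1 -1 0)² = 1/42, sgn +1
B: Δ = 0!·2!·6!/9! = 1/252; Racah Σ t=0..0: t=0:+1/1440 = 1/1440; ⇒ 3j(1 3 4; 1 3 -4)² = 1/9, sgn +1
I_A²/I_B² = (1/42)/(1/9) = 3/14

3/14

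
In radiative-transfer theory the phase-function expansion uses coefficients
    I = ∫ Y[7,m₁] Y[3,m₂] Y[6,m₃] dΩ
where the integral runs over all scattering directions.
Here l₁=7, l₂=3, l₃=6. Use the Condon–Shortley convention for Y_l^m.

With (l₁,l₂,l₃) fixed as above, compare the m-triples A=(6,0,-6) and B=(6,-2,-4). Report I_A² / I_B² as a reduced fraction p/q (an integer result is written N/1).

99/80

Same 7,3,6: normalisation and zero-m 3j drop out of the ratio.
A: Δ: 4! 10! 2! / 17! → 1/2042040; sum: t=1:−1/43545600 = -1/43545600; 3j²(7 3 6; 6 0 -6) = Δ·Π!·Σ² = 33/1190  (sign -1)
B: Δ: 4! 10! 2! / 17! → 1/2042040; sum: t=0:+1/8709120 t=1:−1/43545600 = 1/10886400; 3j²(7 3 6; 6 -2 -4) = Δ·Π!·Σ² = 8/357  (sign +1)
I_A²/I_B² = (33/1190)/(8/357) = 99/80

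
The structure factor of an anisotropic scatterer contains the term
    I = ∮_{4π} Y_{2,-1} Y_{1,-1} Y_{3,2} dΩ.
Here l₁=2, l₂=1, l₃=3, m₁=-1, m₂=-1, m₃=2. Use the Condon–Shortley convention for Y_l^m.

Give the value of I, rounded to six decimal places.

0.261169

Rules hold: Σm=0, L=6 even, 1≤3≤3.
N = 5·3·7 = 105
Δ = 0!·4!·2!/7! = 1/105
Racah Σ t=0..0: t=0:+1/4 = 1/4
⇒ 3j(2 1 3; 0 0 0)² = 3/35, sgn -1
Racah Σ t=0..0: t=0:+1/12 = 1/12
⇒ 3j(2 1 3; -1 -1 2)² = 2/21, sgn -1
4πI² = N·(3j₀)²·(3jₘ)² = 6/7
I = +1·√(0.857143/4π) = 0.26116903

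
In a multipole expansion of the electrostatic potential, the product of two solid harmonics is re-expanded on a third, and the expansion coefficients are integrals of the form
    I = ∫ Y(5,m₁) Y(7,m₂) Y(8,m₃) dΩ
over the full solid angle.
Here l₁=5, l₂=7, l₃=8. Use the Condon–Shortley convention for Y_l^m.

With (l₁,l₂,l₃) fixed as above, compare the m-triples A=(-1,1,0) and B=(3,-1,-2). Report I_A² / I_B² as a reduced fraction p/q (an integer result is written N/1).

Shared (l₁,l₂,l₃)=(5,7,8): N and (l;000)² cancel in I_A²/I_B².
A: Δ = 4!·6!·10!/21! = 1/814773960; Racah Σ t=0..4: t=0:+1/1393459200 t=1:−1/21772800 t=2:+1/3317760 t=3:−1/3110400 t=4:+1/19906560 = -1/66355200; ⇒ 3j(5 7 8; -1 1 0)² = 21/92378, sgn -1
B: Δ = 4!·6!·10!/21! = 1/814773960; Racah Σ t=0..2: t=0:+1/19906560 t=1:−1/10368000 t=2:+1/49766400 = -13/497664000; ⇒ 3j(5 7 8; 3 -1 -2)² = 91/17765, sgn -1
I_A²/I_B² = (21/92378)/(91/17765) = 15/338

15/338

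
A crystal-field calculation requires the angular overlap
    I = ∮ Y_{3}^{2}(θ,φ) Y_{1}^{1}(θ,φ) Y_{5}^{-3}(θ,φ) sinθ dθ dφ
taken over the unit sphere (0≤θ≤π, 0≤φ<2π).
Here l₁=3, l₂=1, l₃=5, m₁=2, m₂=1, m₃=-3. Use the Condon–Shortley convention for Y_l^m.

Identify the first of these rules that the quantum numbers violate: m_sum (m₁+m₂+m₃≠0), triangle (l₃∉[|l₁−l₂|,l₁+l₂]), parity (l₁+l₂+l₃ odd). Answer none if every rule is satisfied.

azimuthal sum: 2 + 1 − 3 = 0  ✓
2 ≤ 5 ≤ 4 (triangle on l)  ✗
L = 3 + 1 + 5 = 9 (odd)

triangle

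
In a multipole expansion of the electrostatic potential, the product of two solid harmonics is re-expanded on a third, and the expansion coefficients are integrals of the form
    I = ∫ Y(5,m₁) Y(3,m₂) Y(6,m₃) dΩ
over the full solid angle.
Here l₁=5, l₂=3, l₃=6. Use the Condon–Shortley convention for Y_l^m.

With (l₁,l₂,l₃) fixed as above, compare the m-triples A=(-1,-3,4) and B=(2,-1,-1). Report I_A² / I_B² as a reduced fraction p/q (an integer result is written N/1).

Same 5,3,6: normalisation and zero-m 3j drop out of the ratio.
A: Δ: 2! 8! 4! / 15! → 1/675675; sum: t=0:+1/69120 = 1/69120; 3j²(5 3 6; -1 -3 4) = Δ·Π!·Σ² = 4/143  (sign +1)
B: Δ: 2! 8! 4! / 15! → 1/675675; sum: t=0:+1/5760 t=1:−1/8640 t=2:+1/241920 = 1/16128; 3j²(5 3 6; 2 -1 -1) = Δ·Π!·Σ² = 5/1001  (sign -1)
I_A²/I_B² = (4/143)/(5/1001) = 28/5

28/5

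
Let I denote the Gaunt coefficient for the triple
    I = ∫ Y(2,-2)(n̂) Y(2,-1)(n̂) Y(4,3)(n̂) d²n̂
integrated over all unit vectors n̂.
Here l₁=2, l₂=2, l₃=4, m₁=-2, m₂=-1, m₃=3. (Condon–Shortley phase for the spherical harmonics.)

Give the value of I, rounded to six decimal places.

-0.238414

m-sum 0 ✓  L=8 even ✓  0≤4≤4 ✓
Π(2lᵢ+1) = 5×5×9 = 225
triangle coeff Δ(2,2,4) = 1/630
Σ_t [0,0]: t=0:+1/16 = 1/16
(3j)²=2/35 [(2 2 4; 0 0 0)], sign=+1
Σ_t [0,0]: t=0:+1/144 = 1/144
(3j)²=1/18 [(2 2 4; -2 -1 3)], sign=-1
⇒ 4πI² = 5/7
I = (-1)√(5/7/(4π)) = -0.23841361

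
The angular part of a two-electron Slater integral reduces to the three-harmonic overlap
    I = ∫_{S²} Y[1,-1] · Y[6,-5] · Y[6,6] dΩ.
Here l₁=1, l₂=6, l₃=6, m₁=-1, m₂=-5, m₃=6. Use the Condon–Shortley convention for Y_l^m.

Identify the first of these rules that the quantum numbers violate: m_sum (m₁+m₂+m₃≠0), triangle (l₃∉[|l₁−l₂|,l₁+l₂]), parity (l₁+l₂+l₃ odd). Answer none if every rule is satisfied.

parity

azimuthal sum: -1 − 5 + 6 = 0  ✓
5 ≤ 6 ≤ 7 (triangle on l)  ✓
L = 1 + 6 + 6 = 13 (odd)  ✗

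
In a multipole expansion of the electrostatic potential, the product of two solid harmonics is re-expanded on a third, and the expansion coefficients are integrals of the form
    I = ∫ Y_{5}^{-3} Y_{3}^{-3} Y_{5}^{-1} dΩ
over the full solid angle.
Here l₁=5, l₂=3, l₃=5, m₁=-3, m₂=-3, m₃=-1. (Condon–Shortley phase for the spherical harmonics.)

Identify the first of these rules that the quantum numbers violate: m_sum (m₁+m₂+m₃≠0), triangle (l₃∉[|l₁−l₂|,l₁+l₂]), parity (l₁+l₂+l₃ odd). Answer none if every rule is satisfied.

m_sum

azimuthal sum: -3 − 3 − 1 = -7  ✗
2 ≤ 5 ≤ 8 (triangle on l)
L = 5 + 3 + 5 = 13 (odd)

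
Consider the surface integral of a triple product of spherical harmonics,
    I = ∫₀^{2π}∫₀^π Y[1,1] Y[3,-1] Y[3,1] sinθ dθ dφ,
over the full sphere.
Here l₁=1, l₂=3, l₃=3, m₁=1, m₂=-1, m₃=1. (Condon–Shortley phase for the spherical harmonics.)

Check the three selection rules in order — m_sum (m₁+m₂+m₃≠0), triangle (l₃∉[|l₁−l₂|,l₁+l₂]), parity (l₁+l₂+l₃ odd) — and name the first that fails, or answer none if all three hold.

Σmᵢ = 1  ✗
l₃∈[|l₁−l₂|,l₁+l₂]=[2,4], have l₃=3
Σlᵢ = 7 ⇒ odd

m_sum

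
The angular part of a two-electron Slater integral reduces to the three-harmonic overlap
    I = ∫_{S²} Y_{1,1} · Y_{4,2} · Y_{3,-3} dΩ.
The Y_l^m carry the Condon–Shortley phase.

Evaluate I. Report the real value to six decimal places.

0.061558

m-sum 0 ✓  L=8 even ✓  3≤3≤5 ✓
Π(2lᵢ+1) = 3×9×7 = 189
triangle coeff Δ(1,4,3) = 1/252
Σ_t [1,1]: t=1:−1/36 = -1/36
(3j)²=4/63 [(1 4 3; 0 0 0)], sign=+1
Σ_t [0,0]: t=0:+1/1440 = 1/1440
(3j)²=1/252 [(1 4 3; 1 2 -3)], sign=+1
⇒ 4πI² = 1/21
I = (+1)√(1/21/(4π)) = 0.06155813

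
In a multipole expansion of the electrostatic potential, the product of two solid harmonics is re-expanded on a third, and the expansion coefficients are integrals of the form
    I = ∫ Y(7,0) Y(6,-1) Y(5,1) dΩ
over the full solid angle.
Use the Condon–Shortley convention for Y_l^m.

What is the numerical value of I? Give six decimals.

Rules hold: Σm=0, L=18 even, 1≤5≤13.
N = 15·13·11 = 2145
Δ = 8!·6!·4!/19! = 1/174594420
Racah Σ t=2..6: t=2:+1/4147200 t=3:−1/207360 t=4:+1/82944 t=5:−1/207360 t=6:+1/4147200 = 1/345600
⇒ 3j(7 6 5; 0 0 0)² = 420/46189, sgn -1
Racah Σ t=1..5: t=1:−1/87091200 t=2:+1/1036800 t=3:−1/138240 t=4:+1/124416 t=5:−1/829440 = 1/1814400
⇒ 3j(7 6 5; 0 -1 1)² = 64/138567, sgn +1
4πI² = N·(3j₀)²·(3jₘ)² = 134400/14919047
I = -1·√(0.00900862/4π) = -0.02677467

-0.026775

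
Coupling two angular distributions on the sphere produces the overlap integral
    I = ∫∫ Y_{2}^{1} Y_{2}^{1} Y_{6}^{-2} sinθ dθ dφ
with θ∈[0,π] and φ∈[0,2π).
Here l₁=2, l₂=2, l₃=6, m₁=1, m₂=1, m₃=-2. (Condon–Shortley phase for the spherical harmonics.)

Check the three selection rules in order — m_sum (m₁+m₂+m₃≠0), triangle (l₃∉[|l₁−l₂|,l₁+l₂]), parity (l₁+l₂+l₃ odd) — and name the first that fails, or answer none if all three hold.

Σmᵢ = 0  ✓
l₃∈[|l₁−l₂|,l₁+l₂]=[0,4], have l₃=6  ✗
Σlᵢ = 10 ⇒ even

triangle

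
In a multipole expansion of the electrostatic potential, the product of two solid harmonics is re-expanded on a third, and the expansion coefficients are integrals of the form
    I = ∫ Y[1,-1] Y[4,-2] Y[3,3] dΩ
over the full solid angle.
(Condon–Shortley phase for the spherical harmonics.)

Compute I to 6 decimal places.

0.061558

Rules hold: Σm=0, L=8 even, 3≤3≤5.
N = 3·9·7 = 189
Δ = 2!·0!·6!/9! = 1/252
Racah Σ t=1..1: t=1:−1/36 = -1/36
⇒ 3j(1 4 3; 0 0 0)² = 4/63, sgn +1
Racah Σ t=2..2: t=2:+1/1440 = 1/1440
⇒ 3j(1 4 3; -1 -2 3)² = 1/252, sgn +1
4πI² = N·(3j₀)²·(3jₘ)² = 1/21
I = +1·√(0.047619/4π) = 0.06155813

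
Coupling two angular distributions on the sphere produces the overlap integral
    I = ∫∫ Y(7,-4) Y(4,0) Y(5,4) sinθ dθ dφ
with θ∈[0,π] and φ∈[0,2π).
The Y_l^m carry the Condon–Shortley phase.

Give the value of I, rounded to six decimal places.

-0.153174

m-sum 0 ✓  L=16 even ✓  3≤5≤11 ✓
Π(2lᵢ+1) = 15×9×11 = 1485
triangle coeff Δ(7,4,5) = 1/6126120
Σ_t [2,4]: t=2:+1/69120 t=3:−1/20736 t=4:+1/69120 = -1/51840
(3j)²=280/21879 [(7 4 5; 0 0 0)], sign=+1
Σ_t [3,4]: t=3:−1/1451520 t=4:+1/483840 = 1/725760
(3j)²=24/1547 [(7 4 5; -4 0 4)], sign=-1
⇒ 4πI² = 14400/48841
I = (-1)√(14400/48841/(4π)) = -0.15317364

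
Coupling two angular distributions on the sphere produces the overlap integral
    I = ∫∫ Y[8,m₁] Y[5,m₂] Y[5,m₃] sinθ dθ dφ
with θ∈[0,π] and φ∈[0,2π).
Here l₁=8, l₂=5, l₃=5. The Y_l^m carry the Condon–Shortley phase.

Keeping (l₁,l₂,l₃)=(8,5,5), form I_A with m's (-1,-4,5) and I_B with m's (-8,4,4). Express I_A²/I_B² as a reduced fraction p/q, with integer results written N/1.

2/143

l's match ⇒ only the (l;m) 3-j factors differ between A and B.
A: triangle coeff Δ(8,5,5) = 1/37413090; Σ_t [1,1]: t=1:−1/406425600 = -1/406425600; (3j)²=18/46189 [(8 5 5; -1 -4 5)], sign=-1
B: triangle coeff Δ(8,5,5) = 1/37413090; Σ_t [8,8]: t=8:+1/1625702400 = 1/1625702400; (3j)²=9/323 [(8 5 5; -8 4 4)], sign=-1
I_A²/I_B² = (18/46189)/(9/323) = 2/143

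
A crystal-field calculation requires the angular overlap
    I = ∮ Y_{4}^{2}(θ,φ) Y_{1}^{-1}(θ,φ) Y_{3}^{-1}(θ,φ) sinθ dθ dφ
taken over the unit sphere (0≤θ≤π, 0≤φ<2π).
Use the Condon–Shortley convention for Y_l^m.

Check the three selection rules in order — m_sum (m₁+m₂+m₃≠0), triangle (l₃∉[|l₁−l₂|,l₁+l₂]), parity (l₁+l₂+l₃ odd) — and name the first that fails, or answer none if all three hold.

none

Σmᵢ = 0  ✓
l₃∈[|l₁−l₂|,l₁+l₂]=[3,5], have l₃=3  ✓
Σlᵢ = 8 ⇒ even  ✓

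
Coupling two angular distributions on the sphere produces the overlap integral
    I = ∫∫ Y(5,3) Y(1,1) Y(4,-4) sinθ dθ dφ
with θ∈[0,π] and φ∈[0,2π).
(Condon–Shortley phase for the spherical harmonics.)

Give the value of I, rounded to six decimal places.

Rules hold: Σm=0, L=10 even, 4≤4≤6.
N = 11·3·9 = 297
Δ = 2!·8!·0!/11! = 1/495
Racah Σ t=1..1: t=1:−1/576 = -1/576
⇒ 3j(5 1 4; 0 0 0)² = 5/99, sgn -1
Racah Σ t=2..2: t=2:+1/80640 = 1/80640
⇒ 3j(5 1 4; 3 1 -4)² = 1/495, sgn +1
4πI² = N·(3j₀)²·(3jₘ)² = 1/33
I = -1·√(0.030303/4π) = -0.04910640

-0.049106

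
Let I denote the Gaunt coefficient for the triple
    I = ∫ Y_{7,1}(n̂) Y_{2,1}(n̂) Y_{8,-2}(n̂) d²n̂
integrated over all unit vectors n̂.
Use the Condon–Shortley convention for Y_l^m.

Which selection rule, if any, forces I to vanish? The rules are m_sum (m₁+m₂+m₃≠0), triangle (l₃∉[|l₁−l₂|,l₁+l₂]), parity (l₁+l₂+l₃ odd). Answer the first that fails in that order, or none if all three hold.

azimuthal sum: 1 + 1 − 2 = 0  ✓
5 ≤ 8 ≤ 9 (triangle on l)  ✓
L = 7 + 2 + 8 = 17 (odd)  ✗

parity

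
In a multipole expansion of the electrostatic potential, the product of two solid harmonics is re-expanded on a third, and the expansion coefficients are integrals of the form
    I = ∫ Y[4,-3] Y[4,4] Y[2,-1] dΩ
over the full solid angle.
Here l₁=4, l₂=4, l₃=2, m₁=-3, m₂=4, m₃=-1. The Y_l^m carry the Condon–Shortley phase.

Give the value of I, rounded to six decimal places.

0.198645

Checks pass: Σm=0; 10 even; l₃=2∈[0,8].
(2·4+1)(2·4+1)(2·2+1) = 405
Δ: 6! 2! 2! / 11! → 1/13860
sum: t=2:+1/192 t=3:−1/36 t=4:+1/192 = -5/288
3j²(4 4 2; 0 0 0) = Δ·Π!·Σ² = 20/693  (sign -1)
sum: t=6:+1/1440 = 1/1440
3j²(4 4 2; -3 4 -1) = Δ·Π!·Σ² = 7/165  (sign -1)
combine: 4πI² = 405·20/693·7/165 = 60/121
take √, sign +1: I = 0.19864517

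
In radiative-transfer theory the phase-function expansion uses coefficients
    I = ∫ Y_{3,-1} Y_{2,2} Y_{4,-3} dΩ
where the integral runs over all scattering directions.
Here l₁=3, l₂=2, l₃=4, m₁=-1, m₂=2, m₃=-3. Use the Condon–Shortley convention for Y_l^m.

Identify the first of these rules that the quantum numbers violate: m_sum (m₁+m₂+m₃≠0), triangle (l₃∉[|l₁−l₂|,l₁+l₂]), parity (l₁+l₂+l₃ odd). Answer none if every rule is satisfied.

m_sum

Σmᵢ = -2  ✗
l₃∈[|l₁−l₂|,l₁+l₂]=[1,5], have l₃=4
Σlᵢ = 9 ⇒ odd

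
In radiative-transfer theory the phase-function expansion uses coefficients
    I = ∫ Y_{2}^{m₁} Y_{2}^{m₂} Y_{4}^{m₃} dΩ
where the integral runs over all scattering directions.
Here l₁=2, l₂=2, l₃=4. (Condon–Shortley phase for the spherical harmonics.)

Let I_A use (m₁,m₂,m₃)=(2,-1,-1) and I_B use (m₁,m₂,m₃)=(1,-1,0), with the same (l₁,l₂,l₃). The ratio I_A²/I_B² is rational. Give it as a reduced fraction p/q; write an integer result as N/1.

5/16

Shared (l₁,l₂,l₃)=(2,2,4): N and (l;000)² cancel in I_A²/I_B².
A: Δ = 0!·4!·4!/9! = 1/630; Racah Σ t=0..0: t=0:+1/144 = 1/144; ⇒ 3j(2 2 4; 2 -1 -1)² = 1/126, sgn -1
B: Δ = 0!·4!·4!/9! = 1/630; Racah Σ t=0..0: t=0:+1/36 = 1/36; ⇒ 3j(2 2 4; 1 -1 0)² = 8/315, sgn +1
I_A²/I_B² = (1/126)/(8/315) = 5/16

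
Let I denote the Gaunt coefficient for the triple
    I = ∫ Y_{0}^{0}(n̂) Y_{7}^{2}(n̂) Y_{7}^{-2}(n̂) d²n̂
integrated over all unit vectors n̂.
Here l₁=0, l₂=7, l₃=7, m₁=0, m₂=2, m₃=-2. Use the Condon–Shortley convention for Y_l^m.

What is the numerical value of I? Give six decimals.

0.282095

Rules hold: Σm=0, L=14 even, 7≤7≤7.
N = 1·15·15 = 225
Δ = 0!·0!·14!/15! = 1/15
Racah Σ t=0..0: t=0:+1/25401600 = 1/25401600
⇒ 3j(0 7 7; 0 0 0)² = 1/15, sgn -1
Racah Σ t=0..0: t=0:+1/43545600 = 1/43545600
⇒ 3j(0 7 7; 0 2 -2)² = 1/15, sgn -1
4πI² = N·(3j₀)²·(3jₘ)² = 1/1
I = +1·√(1/4π) = 0.28209479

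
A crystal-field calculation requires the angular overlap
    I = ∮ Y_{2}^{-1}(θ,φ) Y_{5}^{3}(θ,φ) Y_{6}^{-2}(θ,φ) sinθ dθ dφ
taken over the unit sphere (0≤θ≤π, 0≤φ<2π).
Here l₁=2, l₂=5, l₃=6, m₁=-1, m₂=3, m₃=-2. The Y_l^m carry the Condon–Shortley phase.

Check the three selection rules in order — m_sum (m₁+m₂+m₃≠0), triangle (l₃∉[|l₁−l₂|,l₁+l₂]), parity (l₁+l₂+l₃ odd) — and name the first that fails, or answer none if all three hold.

Σmᵢ = 0  ✓
l₃∈[|l₁−l₂|,l₁+l₂]=[3,7], have l₃=6  ✓
Σlᵢ = 13 ⇒ odd  ✗

parity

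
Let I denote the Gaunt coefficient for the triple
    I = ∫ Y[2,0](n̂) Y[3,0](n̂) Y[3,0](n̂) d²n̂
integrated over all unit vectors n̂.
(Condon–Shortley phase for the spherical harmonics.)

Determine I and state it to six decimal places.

Rules hold: Σm=0, L=8 even, 1≤3≤5.
N = 5·7·7 = 245
Δ = 2!·2!·4!/9! = 1/3780
Racah Σ t=0..2: t=0:+1/24 t=1:−1/4 t=2:+1/24 = -1/6
⇒ 3j(2 3 3; 0 0 0)² = 4/105, sgn +1
(m-triple is (0,0,0) — same symbol as above.)
4πI² = N·(3j₀)²·(3jₘ)² = 16/45
I = +1·√(0.355556/4π) = 0.16820883

0.168209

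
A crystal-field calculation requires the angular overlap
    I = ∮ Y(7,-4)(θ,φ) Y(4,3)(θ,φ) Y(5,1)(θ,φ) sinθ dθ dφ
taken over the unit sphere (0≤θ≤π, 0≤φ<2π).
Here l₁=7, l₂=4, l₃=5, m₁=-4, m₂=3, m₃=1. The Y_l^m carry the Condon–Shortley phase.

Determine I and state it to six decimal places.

m-sum 0 ✓  L=16 even ✓  3≤5≤11 ✓
Π(2lᵢ+1) = 15×9×11 = 1485
triangle coeff Δ(7,4,5) = 1/6126120
Σ_t [2,4]: t=2:+1/69120 t=3:−1/20736 t=4:+1/69120 = -1/51840
(3j)²=280/21879 [(7 4 5; 0 0 0)], sign=+1
Σ_t [5,6]: t=5:−1/345600 t=6:+1/518400 = -1/1036800
(3j)²=7/2210 [(7 4 5; -4 3 1)], sign=-1
⇒ 4πI² = 2940/48841
I = (-1)√(2940/48841/(4π)) = -0.06921121

-0.069211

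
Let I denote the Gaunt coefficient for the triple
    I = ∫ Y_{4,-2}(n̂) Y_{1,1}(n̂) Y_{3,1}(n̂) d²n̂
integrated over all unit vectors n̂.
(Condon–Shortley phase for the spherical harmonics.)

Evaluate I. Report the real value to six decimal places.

0.238414

m-sum 0 ✓  L=8 even ✓  3≤3≤5 ✓
Π(2lᵢ+1) = 9×3×7 = 189
triangle coeff Δ(4,1,3) = 1/252
Σ_t [1,1]: t=1:−1/36 = -1/36
(3j)²=4/63 [(4 1 3; 0 0 0)], sign=+1
Σ_t [2,2]: t=2:+1/96 = 1/96
(3j)²=5/84 [(4 1 3; -2 1 1)], sign=+1
⇒ 4πI² = 5/7
I = (+1)√(5/7/(4π)) = 0.23841361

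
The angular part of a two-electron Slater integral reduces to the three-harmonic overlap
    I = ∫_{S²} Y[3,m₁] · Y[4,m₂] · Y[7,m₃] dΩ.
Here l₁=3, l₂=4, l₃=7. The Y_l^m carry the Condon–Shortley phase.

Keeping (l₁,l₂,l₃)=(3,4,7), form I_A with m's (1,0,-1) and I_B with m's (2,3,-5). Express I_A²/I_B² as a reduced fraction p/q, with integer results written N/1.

175/264

Shared (l₁,l₂,l₃)=(3,4,7): N and (l;000)² cancel in I_A²/I_B².
A: Δ = 0!·6!·8!/15! = 1/45045; Racah Σ t=0..0: t=0:+1/27648 = 1/27648; ⇒ 3j(3 4 7; 1 0 -1)² = 10/429, sgn +1
B: Δ = 0!·6!·8!/15! = 1/45045; Racah Σ t=0..0: t=0:+1/604800 = 1/604800; ⇒ 3j(3 4 7; 2 3 -5)² = 16/455, sgn +1
I_A²/I_B² = (10/429)/(16/455) = 175/264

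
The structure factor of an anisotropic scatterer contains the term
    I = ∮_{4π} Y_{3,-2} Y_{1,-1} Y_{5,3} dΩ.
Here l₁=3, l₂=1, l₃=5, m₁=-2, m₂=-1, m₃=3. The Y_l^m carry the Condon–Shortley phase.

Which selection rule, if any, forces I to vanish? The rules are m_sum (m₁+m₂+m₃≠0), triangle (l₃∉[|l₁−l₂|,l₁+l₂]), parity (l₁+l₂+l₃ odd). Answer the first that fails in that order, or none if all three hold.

triangle

m₁+m₂+m₃ = -2 − 1 + 3 = 0  ✓
triangle: |3−1|=2 ≤ l₃=5 ≤ 3+1=4  ✗
parity: l₁+l₂+l₃ = 9 is odd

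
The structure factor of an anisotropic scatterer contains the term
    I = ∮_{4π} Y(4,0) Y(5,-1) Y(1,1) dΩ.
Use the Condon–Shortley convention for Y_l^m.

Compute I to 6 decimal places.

Rules hold: Σm=0, L=10 even, 1≤1≤9.
N = 9·11·3 = 297
Δ = 8!·0!·2!/11! = 1/495
Racah Σ t=4..4: t=4:+1/576 = 1/576
⇒ 3j(4 5 1; 0 0 0)² = 5/99, sgn -1
Racah Σ t=4..4: t=4:+1/1152 = 1/1152
⇒ 3j(4 5 1; 0 -1 1)² = 1/33, sgn +1
4πI² = N·(3j₀)²·(3jₘ)² = 5/11
I = -1·√(0.454545/4π) = -0.19018827

-0.190188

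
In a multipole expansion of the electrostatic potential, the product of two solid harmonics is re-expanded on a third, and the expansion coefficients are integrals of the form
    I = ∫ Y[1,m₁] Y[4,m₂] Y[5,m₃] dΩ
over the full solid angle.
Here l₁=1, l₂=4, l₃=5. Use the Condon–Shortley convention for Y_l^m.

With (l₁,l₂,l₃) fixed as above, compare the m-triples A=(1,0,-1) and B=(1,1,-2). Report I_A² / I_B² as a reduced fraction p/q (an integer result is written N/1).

5/7

Same 1,4,5: normalisation and zero-m 3j drop out of the ratio.
A: Δ: 0! 2! 8! / 11! → 1/495; sum: t=0:+1/1152 = 1/1152; 3j²(1 4 5; 1 0 -1) = Δ·Π!·Σ² = 1/33  (sign +1)
B: Δ: 0! 2! 8! / 11! → 1/495; sum: t=0:+1/1440 = 1/1440; 3j²(1 4 5; 1 1 -2) = Δ·Π!·Σ² = 7/165  (sign -1)
I_A²/I_B² = (1/33)/(7/165) = 5/7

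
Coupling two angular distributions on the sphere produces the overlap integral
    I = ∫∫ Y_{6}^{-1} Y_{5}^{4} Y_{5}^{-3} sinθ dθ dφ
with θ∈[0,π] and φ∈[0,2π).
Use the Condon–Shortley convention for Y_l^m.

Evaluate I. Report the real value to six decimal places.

-0.154663

Rules hold: Σm=0, L=16 even, 1≤5≤11.
N = 13·11·11 = 1573
Δ = 6!·6!·4!/17! = 1/28588560
Racah Σ t=1..5: t=1:−1/345600 t=2:+1/13824 t=3:−1/5184 t=4:+1/13824 t=5:−1/345600 = -7/129600
⇒ 3j(6 5 5; 0 0 0)² = 80/7293, sgn +1
Racah Σ t=5..6: t=5:−1/138240 t=6:+1/518400 = -11/2073600
⇒ 3j(6 5 5; -1 4 -3)² = 77/4420, sgn -1
4πI² = N·(3j₀)²·(3jₘ)² = 3388/11271
I = -1·√(0.300594/4π) = -0.15466268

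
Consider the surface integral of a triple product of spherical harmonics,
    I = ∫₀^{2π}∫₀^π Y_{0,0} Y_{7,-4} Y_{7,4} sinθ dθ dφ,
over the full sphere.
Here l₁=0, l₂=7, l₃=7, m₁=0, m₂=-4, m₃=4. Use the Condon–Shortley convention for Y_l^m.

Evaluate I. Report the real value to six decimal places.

0.282095

Checks pass: Σm=0; 14 even; l₃=7∈[7,7].
(2·0+1)(2·7+1)(2·7+1) = 225
Δ: 0! 0! 14! / 15! → 1/15
sum: t=0:+1/25401600 = 1/25401600
3j²(0 7 7; 0 0 0) = Δ·Π!·Σ² = 1/15  (sign -1)
sum: t=0:+1/239500800 = 1/239500800
3j²(0 7 7; 0 -4 4) = Δ·Π!·Σ² = 1/15  (sign -1)
combine: 4πI² = 225·1/15·1/15 = 1/1
take √, sign +1: I = 0.28209479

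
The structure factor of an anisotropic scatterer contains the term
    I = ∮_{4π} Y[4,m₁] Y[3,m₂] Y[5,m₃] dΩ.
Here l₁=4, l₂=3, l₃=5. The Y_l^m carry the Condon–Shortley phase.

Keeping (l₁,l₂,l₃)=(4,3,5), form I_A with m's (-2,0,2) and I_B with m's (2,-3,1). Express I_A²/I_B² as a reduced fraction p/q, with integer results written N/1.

28/1125

Shared (l₁,l₂,l₃)=(4,3,5): N and (l;000)² cancel in I_A²/I_B².
A: Δ = 2!·6!·4!/13! = 1/180180; Racah Σ t=0..2: t=0:+1/8640 t=1:−1/480 t=2:+1/576 = -1/4320; ⇒ 3j(4 3 5; -2 0 2)² = 1/2145, sgn +1
B: Δ = 2!·6!·4!/13! = 1/180180; Racah Σ t=0..0: t=0:+1/2304 = 1/2304; ⇒ 3j(4 3 5; 2 -3 1)² = 75/4004, sgn +1
I_A²/I_B² = (1/2145)/(75/4004) = 28/1125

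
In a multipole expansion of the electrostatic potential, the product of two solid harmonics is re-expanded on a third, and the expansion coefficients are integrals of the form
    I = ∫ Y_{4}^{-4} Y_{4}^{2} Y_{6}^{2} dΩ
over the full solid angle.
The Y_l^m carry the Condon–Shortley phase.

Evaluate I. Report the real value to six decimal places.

-0.110189

Checks pass: Σm=0; 14 even; l₃=6∈[0,8].
(2·4+1)(2·4+1)(2·6+1) = 1053
Δ: 2! 6! 6! / 15! → 1/1261260
sum: t=0:+1/4608 t=1:−1/1296 t=2:+1/4608 = -7/20736
3j²(4 4 6; 0 0 0) = Δ·Π!·Σ² = 20/1287  (sign -1)
sum: t=2:+1/69120 = 1/69120
3j²(4 4 6; -4 2 2) = Δ·Π!·Σ² = 4/429  (sign +1)
combine: 4πI² = 1053·20/1287·4/429 = 240/1573
take √, sign -1: I = -0.11018851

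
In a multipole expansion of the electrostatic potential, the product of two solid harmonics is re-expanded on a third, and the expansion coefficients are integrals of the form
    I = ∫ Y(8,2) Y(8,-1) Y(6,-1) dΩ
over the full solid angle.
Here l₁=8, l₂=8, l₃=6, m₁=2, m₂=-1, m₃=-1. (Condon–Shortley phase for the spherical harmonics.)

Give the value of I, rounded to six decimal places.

Rules hold: Σm=0, L=22 even, 0≤6≤16.
N = 17·17·13 = 3757
Δ = 10!·6!·6!/23! = 1/13742520792
Racah Σ t=2..8: t=2:+1/41803776000 t=3:−1/435456000 t=4:+1/39813120 t=5:−1/18662400 t=6:+1/39813120 t=7:−1/435456000 t=8:+1/41803776000 = -11/1393459200
⇒ 3j(8 8 6; 0 0 0)² = 600/96577, sgn -1
Racah Σ t=1..6: t=1:−1/31352832000 t=2:+1/464486400 t=3:−1/52254720 t=4:+1/29859840 t=5:−1/82944000 t=6:+1/1492992000 = 319/62705664000
⇒ 3j(8 8 6; 2 -1 -1)² = 4205/772616, sgn -1
4πI² = N·(3j₀)²·(3jₘ)² = 315375/2482597
I = +1·√(0.127034/4π) = 0.10054387

0.100544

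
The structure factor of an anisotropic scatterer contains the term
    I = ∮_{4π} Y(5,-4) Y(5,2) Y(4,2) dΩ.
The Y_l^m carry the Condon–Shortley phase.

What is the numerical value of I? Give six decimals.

0.118854

m-sum 0 ✓  L=14 even ✓  0≤4≤10 ✓
Π(2lᵢ+1) = 11×11×9 = 1089
triangle coeff Δ(5,5,4) = 1/3153150
Σ_t [1,5]: t=1:−1/69120 t=2:+1/1728 t=3:−1/576 t=4:+1/1728 t=5:−1/69120 = -7/11520
(3j)²=2/143 [(5 5 4; 0 0 0)], sign=-1
Σ_t [5,6]: t=5:−1/11520 t=6:+1/25920 = -1/20736
(3j)²=5/429 [(5 5 4; -4 2 2)], sign=-1
⇒ 4πI² = 30/169
I = (+1)√(30/169/(4π)) = 0.11885360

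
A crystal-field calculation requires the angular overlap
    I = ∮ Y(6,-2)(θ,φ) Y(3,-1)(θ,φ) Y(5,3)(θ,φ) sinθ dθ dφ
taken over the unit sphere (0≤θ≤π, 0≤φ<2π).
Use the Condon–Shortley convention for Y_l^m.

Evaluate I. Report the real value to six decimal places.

-0.145631

Checks pass: Σm=0; 14 even; l₃=5∈[3,9].
(2·6+1)(2·3+1)(2·5+1) = 1001
Δ: 4! 8! 2! / 15! → 1/675675
sum: t=1:−1/8640 t=2:+1/2304 t=3:−1/8640 = 7/34560
3j²(6 3 5; 0 0 0) = Δ·Π!·Σ² = 7/429  (sign -1)
sum: t=0:+1/1935360 t=1:−1/30240 t=2:+1/11520 = 1/18432
3j²(6 3 5; -2 -1 3) = Δ·Π!·Σ² = 7/429  (sign +1)
combine: 4πI² = 1001·7/429·7/429 = 343/1287
take √, sign -1: I = -0.14563067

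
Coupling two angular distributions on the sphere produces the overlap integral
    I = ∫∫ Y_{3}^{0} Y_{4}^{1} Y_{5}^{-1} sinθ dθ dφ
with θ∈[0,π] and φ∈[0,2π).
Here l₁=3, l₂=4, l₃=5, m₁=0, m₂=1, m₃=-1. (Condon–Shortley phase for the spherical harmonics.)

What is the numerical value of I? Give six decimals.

-0.115089

m-sum 0 ✓  L=12 even ✓  1≤5≤7 ✓
Π(2lᵢ+1) = 7×9×11 = 693
triangle coeff Δ(3,4,5) = 1/180180
Σ_t [0,2]: t=0:+1/576 t=1:−1/144 t=2:+1/576 = -1/288
(3j)²=20/1001 [(3 4 5; 0 0 0)], sign=+1
Σ_t [0,2]: t=0:+1/1440 t=1:−1/192 t=2:+1/432 = -19/8640
(3j)²=361/30030 [(3 4 5; 0 1 -1)], sign=-1
⇒ 4πI² = 2166/13013
I = (-1)√(2166/13013/(4π)) = -0.11508947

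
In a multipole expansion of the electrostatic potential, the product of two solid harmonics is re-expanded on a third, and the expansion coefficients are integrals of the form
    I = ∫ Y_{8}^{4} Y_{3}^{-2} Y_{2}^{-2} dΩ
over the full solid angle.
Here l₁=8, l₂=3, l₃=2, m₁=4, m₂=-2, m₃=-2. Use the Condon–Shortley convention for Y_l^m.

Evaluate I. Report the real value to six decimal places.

0.000000

triangle: need 5≤l₃≤11, have 2; I=0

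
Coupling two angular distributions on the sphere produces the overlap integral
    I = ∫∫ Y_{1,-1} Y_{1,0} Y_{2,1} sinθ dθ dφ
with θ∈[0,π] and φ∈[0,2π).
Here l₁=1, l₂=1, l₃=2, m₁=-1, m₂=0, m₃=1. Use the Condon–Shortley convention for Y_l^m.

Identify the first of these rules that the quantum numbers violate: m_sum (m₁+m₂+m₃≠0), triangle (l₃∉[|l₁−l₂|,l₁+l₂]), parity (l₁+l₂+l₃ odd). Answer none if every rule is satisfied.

m₁+m₂+m₃ = -1 + 0 + 1 = 0  ✓
triangle: |1−1|=0 ≤ l₃=2 ≤ 1+1=2  ✓
parity: l₁+l₂+l₃ = 4 is even  ✓

none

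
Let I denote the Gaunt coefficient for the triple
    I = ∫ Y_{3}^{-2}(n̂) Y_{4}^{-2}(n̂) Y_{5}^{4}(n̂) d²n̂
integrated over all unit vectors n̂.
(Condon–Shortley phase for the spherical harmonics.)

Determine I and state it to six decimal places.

0.143343

Checks pass: Σm=0; 12 even; l₃=5∈[1,7].
(2·3+1)(2·4+1)(2·5+1) = 693
Δ: 2! 4! 6! / 13! → 1/180180
sum: t=0:+1/576 t=1:−1/144 t=2:+1/576 = -1/288
3j²(3 4 5; 0 0 0) = Δ·Π!·Σ² = 20/1001  (sign +1)
sum: t=1:−1/2880 t=2:+1/8640 = -1/4320
3j²(3 4 5; -2 -2 4) = Δ·Π!·Σ² = 8/429  (sign +1)
combine: 4πI² = 693·20/1001·8/429 = 480/1859
take √, sign +1: I = 0.14334284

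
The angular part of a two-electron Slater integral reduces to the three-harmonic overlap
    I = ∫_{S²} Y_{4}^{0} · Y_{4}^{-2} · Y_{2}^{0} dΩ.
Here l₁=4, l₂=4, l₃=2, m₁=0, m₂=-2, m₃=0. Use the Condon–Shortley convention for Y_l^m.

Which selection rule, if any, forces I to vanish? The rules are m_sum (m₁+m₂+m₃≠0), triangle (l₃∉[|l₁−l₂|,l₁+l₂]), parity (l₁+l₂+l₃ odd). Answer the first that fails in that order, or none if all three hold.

Σmᵢ = -2  ✗
l₃∈[|l₁−l₂|,l₁+l₂]=[0,8], have l₃=2
Σlᵢ = 10 ⇒ even

m_sum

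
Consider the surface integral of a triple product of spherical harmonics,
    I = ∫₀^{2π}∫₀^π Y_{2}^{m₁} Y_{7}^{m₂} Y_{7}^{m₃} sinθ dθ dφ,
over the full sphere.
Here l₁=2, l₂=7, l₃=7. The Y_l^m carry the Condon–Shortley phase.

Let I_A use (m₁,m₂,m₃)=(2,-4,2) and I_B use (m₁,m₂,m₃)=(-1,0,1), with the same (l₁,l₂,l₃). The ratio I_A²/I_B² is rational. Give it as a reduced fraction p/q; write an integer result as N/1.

Shared (l₁,l₂,l₃)=(2,7,7): N and (l;000)² cancel in I_A²/I_B².
A: Δ = 2!·2!·12!/17! = 1/185640; Racah Σ t=0..0: t=0:+1/8709120 = 1/8709120; ⇒ 3j(2 7 7; 2 -4 2)² = 55/3094, sgn -1
B: Δ = 2!·2!·12!/17! = 1/185640; Racah Σ t=1..2: t=1:−1/1036800 t=2:+1/1209600 = -1/7257600; ⇒ 3j(2 7 7; -1 0 1)² = 1/2210, sgn -1
I_A²/I_B² = (55/3094)/(1/2210) = 275/7

275/7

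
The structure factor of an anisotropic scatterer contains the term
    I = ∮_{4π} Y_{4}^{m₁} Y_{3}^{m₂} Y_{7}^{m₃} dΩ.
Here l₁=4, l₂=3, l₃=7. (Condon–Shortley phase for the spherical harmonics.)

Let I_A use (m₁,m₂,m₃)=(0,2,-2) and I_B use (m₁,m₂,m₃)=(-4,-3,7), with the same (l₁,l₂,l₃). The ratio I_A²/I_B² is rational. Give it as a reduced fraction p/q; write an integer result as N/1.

30/143

Same 4,3,7: normalisation and zero-m 3j drop out of the ratio.
A: Δ: 0! 8! 6! / 15! → 1/45045; sum: t=0:+1/69120 = 1/69120; 3j²(4 3 7; 0 2 -2) = Δ·Π!·Σ² = 2/143  (sign -1)
B: Δ: 0! 8! 6! / 15! → 1/45045; sum: t=0:+1/29030400 = 1/29030400; 3j²(4 3 7; -4 -3 7) = Δ·Π!·Σ² = 1/15  (sign +1)
I_A²/I_B² = (2/143)/(1/15) = 30/143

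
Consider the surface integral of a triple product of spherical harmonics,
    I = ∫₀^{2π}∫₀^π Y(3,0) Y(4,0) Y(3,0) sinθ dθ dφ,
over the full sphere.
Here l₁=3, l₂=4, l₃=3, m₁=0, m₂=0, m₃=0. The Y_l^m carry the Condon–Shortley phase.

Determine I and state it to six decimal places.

0.153870

m-sum 0 ✓  L=10 even ✓  1≤3≤7 ✓
Π(2lᵢ+1) = 7×9×7 = 441
triangle coeff Δ(3,4,3) = 1/34650
Σ_t [1,3]: t=1:−1/72 t=2:+1/16 t=3:−1/72 = 5/144
(3j)²=2/77 [(3 4 3; 0 0 0)], sign=-1
(m-triple is (0,0,0) — same symbol as above.)
⇒ 4πI² = 36/121
I = (+1)√(36/121/(4π)) = 0.15386989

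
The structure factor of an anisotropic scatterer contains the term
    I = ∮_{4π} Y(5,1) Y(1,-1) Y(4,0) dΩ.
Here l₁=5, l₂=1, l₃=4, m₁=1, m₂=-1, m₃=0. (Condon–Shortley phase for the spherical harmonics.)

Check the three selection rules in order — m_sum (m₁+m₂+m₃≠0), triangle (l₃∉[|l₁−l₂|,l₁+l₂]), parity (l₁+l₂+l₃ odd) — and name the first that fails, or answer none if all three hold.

none

Σmᵢ = 0  ✓
l₃∈[|l₁−l₂|,l₁+l₂]=[4,6], have l₃=4  ✓
Σlᵢ = 10 ⇒ even  ✓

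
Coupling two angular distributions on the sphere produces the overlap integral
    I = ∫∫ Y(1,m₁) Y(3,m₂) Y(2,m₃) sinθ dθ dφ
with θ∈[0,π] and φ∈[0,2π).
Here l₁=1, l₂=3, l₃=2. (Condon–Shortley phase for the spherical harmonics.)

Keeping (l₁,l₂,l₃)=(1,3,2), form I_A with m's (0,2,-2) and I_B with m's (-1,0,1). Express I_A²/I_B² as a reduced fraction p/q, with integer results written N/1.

Shared (l₁,l₂,l₃)=(1,3,2): N and (l;000)² cancel in I_A²/I_B².
A: Δ = 2!·0!·4!/7! = 1/105; Racah Σ t=1..1: t=1:−1/24 = -1/24; ⇒ 3j(1 3 2; 0 2 -2)² = 1/21, sgn -1
B: Δ = 2!·0!·4!/7! = 1/105; Racah Σ t=2..2: t=2:+1/12 = 1/12; ⇒ 3j(1 3 2; -1 0 1)² = 1/35, sgn -1
I_A²/I_B² = (1/21)/(1/35) = 5/3

5/3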